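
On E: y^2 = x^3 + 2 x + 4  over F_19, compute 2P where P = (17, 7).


Doubling: s = (3 x1^2 + a) / (2 y1)
s = (3*17^2 + 2) / (2*7) mod 19 = 1
x3 = s^2 - 2 x1 mod 19 = 1^2 - 2*17 = 5
y3 = s (x1 - x3) - y1 mod 19 = 1 * (17 - 5) - 7 = 5

2P = (5, 5)


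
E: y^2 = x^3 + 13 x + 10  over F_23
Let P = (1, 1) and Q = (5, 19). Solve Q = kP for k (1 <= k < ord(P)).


Enumerate multiples of P until we hit Q = (5, 19):
  1P = (1, 1)
  2P = (16, 17)
  3P = (10, 17)
  4P = (18, 2)
  5P = (20, 6)
  6P = (5, 4)
  7P = (19, 20)
  8P = (11, 14)
  9P = (12, 10)
  10P = (12, 13)
  11P = (11, 9)
  12P = (19, 3)
  13P = (5, 19)
Match found at i = 13.

k = 13


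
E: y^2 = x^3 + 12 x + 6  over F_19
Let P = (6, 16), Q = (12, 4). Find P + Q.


P != Q, so use the chord formula.
s = (y2 - y1) / (x2 - x1) = (7) / (6) mod 19 = 17
x3 = s^2 - x1 - x2 mod 19 = 17^2 - 6 - 12 = 5
y3 = s (x1 - x3) - y1 mod 19 = 17 * (6 - 5) - 16 = 1

P + Q = (5, 1)


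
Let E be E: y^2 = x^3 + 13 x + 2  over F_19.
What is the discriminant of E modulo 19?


4 a^3 + 27 b^2 = 4*13^3 + 27*2^2 = 8788 + 108 = 8896
Delta = -16 * (8896) = -142336
Delta mod 19 = 12

Delta = 12 (mod 19)


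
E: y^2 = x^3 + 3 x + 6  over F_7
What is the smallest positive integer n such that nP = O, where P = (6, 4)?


Compute successive multiples of P until we hit O:
  1P = (6, 4)
  2P = (3, 0)
  3P = (6, 3)
  4P = O

ord(P) = 4


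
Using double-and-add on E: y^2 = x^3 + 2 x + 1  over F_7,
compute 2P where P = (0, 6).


k = 2 = 10_2 (binary, LSB first: 01)
Double-and-add from P = (0, 6):
  bit 0 = 0: acc unchanged = O
  bit 1 = 1: acc = O + (1, 2) = (1, 2)

2P = (1, 2)


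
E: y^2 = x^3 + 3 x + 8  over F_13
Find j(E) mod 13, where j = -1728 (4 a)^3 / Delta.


Delta = -16(4 a^3 + 27 b^2) mod 13 = 4
-1728 * (4 a)^3 = -1728 * (4*3)^3 mod 13 = 12
j = 12 * 4^(-1) mod 13 = 3

j = 3 (mod 13)


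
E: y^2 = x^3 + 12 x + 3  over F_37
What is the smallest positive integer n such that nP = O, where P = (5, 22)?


Compute successive multiples of P until we hit O:
  1P = (5, 22)
  2P = (1, 33)
  3P = (27, 20)
  4P = (31, 14)
  5P = (0, 22)
  6P = (32, 15)
  7P = (9, 27)
  8P = (13, 5)
  ... (continuing to 28P)
  28P = O

ord(P) = 28


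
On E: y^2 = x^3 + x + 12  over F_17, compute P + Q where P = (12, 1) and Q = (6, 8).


P != Q, so use the chord formula.
s = (y2 - y1) / (x2 - x1) = (7) / (11) mod 17 = 13
x3 = s^2 - x1 - x2 mod 17 = 13^2 - 12 - 6 = 15
y3 = s (x1 - x3) - y1 mod 17 = 13 * (12 - 15) - 1 = 11

P + Q = (15, 11)


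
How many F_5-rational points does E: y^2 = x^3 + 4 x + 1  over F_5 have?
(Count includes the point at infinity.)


For each x in F_5, count y with y^2 = x^3 + 4 x + 1 mod 5:
  x = 0: RHS = 1, y in [1, 4]  -> 2 point(s)
  x = 1: RHS = 1, y in [1, 4]  -> 2 point(s)
  x = 3: RHS = 0, y in [0]  -> 1 point(s)
  x = 4: RHS = 1, y in [1, 4]  -> 2 point(s)
Affine points: 7. Add the point at infinity: total = 8.

#E(F_5) = 8


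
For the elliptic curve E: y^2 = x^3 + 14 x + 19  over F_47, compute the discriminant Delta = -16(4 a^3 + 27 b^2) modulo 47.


4 a^3 + 27 b^2 = 4*14^3 + 27*19^2 = 10976 + 9747 = 20723
Delta = -16 * (20723) = -331568
Delta mod 47 = 17

Delta = 17 (mod 47)


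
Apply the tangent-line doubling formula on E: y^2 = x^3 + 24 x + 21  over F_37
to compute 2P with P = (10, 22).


Doubling: s = (3 x1^2 + a) / (2 y1)
s = (3*10^2 + 24) / (2*22) mod 37 = 4
x3 = s^2 - 2 x1 mod 37 = 4^2 - 2*10 = 33
y3 = s (x1 - x3) - y1 mod 37 = 4 * (10 - 33) - 22 = 34

2P = (33, 34)


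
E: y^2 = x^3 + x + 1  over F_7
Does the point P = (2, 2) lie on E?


Check whether y^2 = x^3 + 1 x + 1 (mod 7) for (x, y) = (2, 2).
LHS: y^2 = 2^2 mod 7 = 4
RHS: x^3 + 1 x + 1 = 2^3 + 1*2 + 1 mod 7 = 4
LHS = RHS

Yes, on the curve


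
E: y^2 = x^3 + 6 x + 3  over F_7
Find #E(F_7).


For each x in F_7, count y with y^2 = x^3 + 6 x + 3 mod 7:
  x = 2: RHS = 2, y in [3, 4]  -> 2 point(s)
  x = 4: RHS = 0, y in [0]  -> 1 point(s)
  x = 5: RHS = 4, y in [2, 5]  -> 2 point(s)
Affine points: 5. Add the point at infinity: total = 6.

#E(F_7) = 6


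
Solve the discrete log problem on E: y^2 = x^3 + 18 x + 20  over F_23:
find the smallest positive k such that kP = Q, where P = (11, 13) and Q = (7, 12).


Enumerate multiples of P until we hit Q = (7, 12):
  1P = (11, 13)
  2P = (7, 12)
Match found at i = 2.

k = 2


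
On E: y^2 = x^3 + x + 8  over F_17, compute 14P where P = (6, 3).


k = 14 = 1110_2 (binary, LSB first: 0111)
Double-and-add from P = (6, 3):
  bit 0 = 0: acc unchanged = O
  bit 1 = 1: acc = O + (4, 5) = (4, 5)
  bit 2 = 1: acc = (4, 5) + (7, 16) = (10, 7)
  bit 3 = 1: acc = (10, 7) + (5, 6) = (0, 12)

14P = (0, 12)


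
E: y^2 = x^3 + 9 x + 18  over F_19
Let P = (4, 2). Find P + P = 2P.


Doubling: s = (3 x1^2 + a) / (2 y1)
s = (3*4^2 + 9) / (2*2) mod 19 = 0
x3 = s^2 - 2 x1 mod 19 = 0^2 - 2*4 = 11
y3 = s (x1 - x3) - y1 mod 19 = 0 * (4 - 11) - 2 = 17

2P = (11, 17)


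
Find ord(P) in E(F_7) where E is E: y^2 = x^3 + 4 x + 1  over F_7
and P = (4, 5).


Compute successive multiples of P until we hit O:
  1P = (4, 5)
  2P = (0, 6)
  3P = (0, 1)
  4P = (4, 2)
  5P = O

ord(P) = 5


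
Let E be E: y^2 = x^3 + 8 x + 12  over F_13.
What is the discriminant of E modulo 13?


4 a^3 + 27 b^2 = 4*8^3 + 27*12^2 = 2048 + 3888 = 5936
Delta = -16 * (5936) = -94976
Delta mod 13 = 2

Delta = 2 (mod 13)


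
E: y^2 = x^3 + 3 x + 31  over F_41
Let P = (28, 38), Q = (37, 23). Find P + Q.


P != Q, so use the chord formula.
s = (y2 - y1) / (x2 - x1) = (26) / (9) mod 41 = 12
x3 = s^2 - x1 - x2 mod 41 = 12^2 - 28 - 37 = 38
y3 = s (x1 - x3) - y1 mod 41 = 12 * (28 - 38) - 38 = 6

P + Q = (38, 6)


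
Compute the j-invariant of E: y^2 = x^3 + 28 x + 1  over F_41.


Delta = -16(4 a^3 + 27 b^2) mod 41 = 38
-1728 * (4 a)^3 = -1728 * (4*28)^3 mod 41 = 32
j = 32 * 38^(-1) mod 41 = 3

j = 3 (mod 41)


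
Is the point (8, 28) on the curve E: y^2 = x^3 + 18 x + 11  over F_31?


Check whether y^2 = x^3 + 18 x + 11 (mod 31) for (x, y) = (8, 28).
LHS: y^2 = 28^2 mod 31 = 9
RHS: x^3 + 18 x + 11 = 8^3 + 18*8 + 11 mod 31 = 16
LHS != RHS

No, not on the curve


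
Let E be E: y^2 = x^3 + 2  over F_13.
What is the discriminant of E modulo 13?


4 a^3 + 27 b^2 = 4*0^3 + 27*2^2 = 0 + 108 = 108
Delta = -16 * (108) = -1728
Delta mod 13 = 1

Delta = 1 (mod 13)


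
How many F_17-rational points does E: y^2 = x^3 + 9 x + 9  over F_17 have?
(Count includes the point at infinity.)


For each x in F_17, count y with y^2 = x^3 + 9 x + 9 mod 17:
  x = 0: RHS = 9, y in [3, 14]  -> 2 point(s)
  x = 1: RHS = 2, y in [6, 11]  -> 2 point(s)
  x = 2: RHS = 1, y in [1, 16]  -> 2 point(s)
  x = 5: RHS = 9, y in [3, 14]  -> 2 point(s)
  x = 8: RHS = 15, y in [7, 10]  -> 2 point(s)
  x = 12: RHS = 9, y in [3, 14]  -> 2 point(s)
  x = 15: RHS = 0, y in [0]  -> 1 point(s)
  x = 16: RHS = 16, y in [4, 13]  -> 2 point(s)
Affine points: 15. Add the point at infinity: total = 16.

#E(F_17) = 16


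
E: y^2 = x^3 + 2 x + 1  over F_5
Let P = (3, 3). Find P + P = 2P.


Doubling: s = (3 x1^2 + a) / (2 y1)
s = (3*3^2 + 2) / (2*3) mod 5 = 4
x3 = s^2 - 2 x1 mod 5 = 4^2 - 2*3 = 0
y3 = s (x1 - x3) - y1 mod 5 = 4 * (3 - 0) - 3 = 4

2P = (0, 4)


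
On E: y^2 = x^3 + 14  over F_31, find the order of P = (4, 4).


Compute successive multiples of P until we hit O:
  1P = (4, 4)
  2P = (28, 7)
  3P = (15, 14)
  4P = (20, 4)
  5P = (7, 27)
  6P = (3, 14)
  7P = (0, 18)
  8P = (16, 7)
  ... (continuing to 21P)
  21P = O

ord(P) = 21


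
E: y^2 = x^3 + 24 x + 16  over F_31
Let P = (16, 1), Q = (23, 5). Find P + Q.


P != Q, so use the chord formula.
s = (y2 - y1) / (x2 - x1) = (4) / (7) mod 31 = 5
x3 = s^2 - x1 - x2 mod 31 = 5^2 - 16 - 23 = 17
y3 = s (x1 - x3) - y1 mod 31 = 5 * (16 - 17) - 1 = 25

P + Q = (17, 25)


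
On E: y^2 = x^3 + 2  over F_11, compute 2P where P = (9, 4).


k = 2 = 10_2 (binary, LSB first: 01)
Double-and-add from P = (9, 4):
  bit 0 = 0: acc unchanged = O
  bit 1 = 1: acc = O + (9, 7) = (9, 7)

2P = (9, 7)


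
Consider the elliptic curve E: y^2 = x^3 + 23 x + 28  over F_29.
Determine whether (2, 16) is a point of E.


Check whether y^2 = x^3 + 23 x + 28 (mod 29) for (x, y) = (2, 16).
LHS: y^2 = 16^2 mod 29 = 24
RHS: x^3 + 23 x + 28 = 2^3 + 23*2 + 28 mod 29 = 24
LHS = RHS

Yes, on the curve


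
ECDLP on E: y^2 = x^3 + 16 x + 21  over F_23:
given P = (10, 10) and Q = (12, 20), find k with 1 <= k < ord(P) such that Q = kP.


Enumerate multiples of P until we hit Q = (12, 20):
  1P = (10, 10)
  2P = (7, 19)
  3P = (15, 5)
  4P = (22, 2)
  5P = (17, 10)
  6P = (19, 13)
  7P = (12, 20)
Match found at i = 7.

k = 7


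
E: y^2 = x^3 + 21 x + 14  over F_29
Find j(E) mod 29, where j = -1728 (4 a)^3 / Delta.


Delta = -16(4 a^3 + 27 b^2) mod 29 = 6
-1728 * (4 a)^3 = -1728 * (4*21)^3 mod 29 = 24
j = 24 * 6^(-1) mod 29 = 4

j = 4 (mod 29)


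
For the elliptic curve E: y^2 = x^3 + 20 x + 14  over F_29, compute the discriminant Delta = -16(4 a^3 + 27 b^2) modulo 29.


4 a^3 + 27 b^2 = 4*20^3 + 27*14^2 = 32000 + 5292 = 37292
Delta = -16 * (37292) = -596672
Delta mod 29 = 3

Delta = 3 (mod 29)


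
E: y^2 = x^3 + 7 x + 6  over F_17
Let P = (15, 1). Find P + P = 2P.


Doubling: s = (3 x1^2 + a) / (2 y1)
s = (3*15^2 + 7) / (2*1) mod 17 = 1
x3 = s^2 - 2 x1 mod 17 = 1^2 - 2*15 = 5
y3 = s (x1 - x3) - y1 mod 17 = 1 * (15 - 5) - 1 = 9

2P = (5, 9)


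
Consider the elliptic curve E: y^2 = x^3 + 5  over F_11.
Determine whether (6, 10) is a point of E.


Check whether y^2 = x^3 + 0 x + 5 (mod 11) for (x, y) = (6, 10).
LHS: y^2 = 10^2 mod 11 = 1
RHS: x^3 + 0 x + 5 = 6^3 + 0*6 + 5 mod 11 = 1
LHS = RHS

Yes, on the curve


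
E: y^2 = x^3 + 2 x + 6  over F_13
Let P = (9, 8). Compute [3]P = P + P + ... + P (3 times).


k = 3 = 11_2 (binary, LSB first: 11)
Double-and-add from P = (9, 8):
  bit 0 = 1: acc = O + (9, 8) = (9, 8)
  bit 1 = 1: acc = (9, 8) + (7, 8) = (10, 5)

3P = (10, 5)


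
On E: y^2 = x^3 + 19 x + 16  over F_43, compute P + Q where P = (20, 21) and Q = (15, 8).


P != Q, so use the chord formula.
s = (y2 - y1) / (x2 - x1) = (30) / (38) mod 43 = 37
x3 = s^2 - x1 - x2 mod 43 = 37^2 - 20 - 15 = 1
y3 = s (x1 - x3) - y1 mod 43 = 37 * (20 - 1) - 21 = 37

P + Q = (1, 37)


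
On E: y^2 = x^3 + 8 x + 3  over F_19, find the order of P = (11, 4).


Compute successive multiples of P until we hit O:
  1P = (11, 4)
  2P = (14, 16)
  3P = (10, 0)
  4P = (14, 3)
  5P = (11, 15)
  6P = O

ord(P) = 6


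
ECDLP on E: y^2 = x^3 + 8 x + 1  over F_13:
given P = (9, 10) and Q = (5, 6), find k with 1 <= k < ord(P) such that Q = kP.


Enumerate multiples of P until we hit Q = (5, 6):
  1P = (9, 10)
  2P = (7, 6)
  3P = (1, 6)
  4P = (0, 1)
  5P = (5, 7)
  6P = (2, 5)
  7P = (11, 9)
  8P = (3, 0)
  9P = (11, 4)
  10P = (2, 8)
  11P = (5, 6)
Match found at i = 11.

k = 11


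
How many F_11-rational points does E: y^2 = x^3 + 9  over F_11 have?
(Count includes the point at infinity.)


For each x in F_11, count y with y^2 = x^3 + 0 x + 9 mod 11:
  x = 0: RHS = 9, y in [3, 8]  -> 2 point(s)
  x = 3: RHS = 3, y in [5, 6]  -> 2 point(s)
  x = 6: RHS = 5, y in [4, 7]  -> 2 point(s)
  x = 7: RHS = 0, y in [0]  -> 1 point(s)
  x = 8: RHS = 4, y in [2, 9]  -> 2 point(s)
  x = 9: RHS = 1, y in [1, 10]  -> 2 point(s)
Affine points: 11. Add the point at infinity: total = 12.

#E(F_11) = 12


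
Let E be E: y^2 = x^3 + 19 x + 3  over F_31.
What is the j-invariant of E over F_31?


Delta = -16(4 a^3 + 27 b^2) mod 31 = 2
-1728 * (4 a)^3 = -1728 * (4*19)^3 mod 31 = 4
j = 4 * 2^(-1) mod 31 = 2

j = 2 (mod 31)


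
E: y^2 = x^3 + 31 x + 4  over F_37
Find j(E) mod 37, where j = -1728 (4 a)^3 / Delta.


Delta = -16(4 a^3 + 27 b^2) mod 37 = 30
-1728 * (4 a)^3 = -1728 * (4*31)^3 mod 37 = 6
j = 6 * 30^(-1) mod 37 = 15

j = 15 (mod 37)


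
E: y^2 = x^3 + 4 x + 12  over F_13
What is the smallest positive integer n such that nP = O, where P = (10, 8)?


Compute successive multiples of P until we hit O:
  1P = (10, 8)
  2P = (3, 8)
  3P = (0, 5)
  4P = (4, 12)
  5P = (11, 10)
  6P = (9, 7)
  7P = (8, 7)
  8P = (5, 1)
  ... (continuing to 19P)
  19P = O

ord(P) = 19


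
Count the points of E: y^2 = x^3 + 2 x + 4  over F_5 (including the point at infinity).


For each x in F_5, count y with y^2 = x^3 + 2 x + 4 mod 5:
  x = 0: RHS = 4, y in [2, 3]  -> 2 point(s)
  x = 2: RHS = 1, y in [1, 4]  -> 2 point(s)
  x = 4: RHS = 1, y in [1, 4]  -> 2 point(s)
Affine points: 6. Add the point at infinity: total = 7.

#E(F_5) = 7


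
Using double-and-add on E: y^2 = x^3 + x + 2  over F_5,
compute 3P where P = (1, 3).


k = 3 = 11_2 (binary, LSB first: 11)
Double-and-add from P = (1, 3):
  bit 0 = 1: acc = O + (1, 3) = (1, 3)
  bit 1 = 1: acc = (1, 3) + (4, 0) = (1, 2)

3P = (1, 2)


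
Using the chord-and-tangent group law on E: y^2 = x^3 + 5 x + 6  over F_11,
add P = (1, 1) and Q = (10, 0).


P != Q, so use the chord formula.
s = (y2 - y1) / (x2 - x1) = (10) / (9) mod 11 = 6
x3 = s^2 - x1 - x2 mod 11 = 6^2 - 1 - 10 = 3
y3 = s (x1 - x3) - y1 mod 11 = 6 * (1 - 3) - 1 = 9

P + Q = (3, 9)


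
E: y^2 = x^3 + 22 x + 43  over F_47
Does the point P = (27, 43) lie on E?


Check whether y^2 = x^3 + 22 x + 43 (mod 47) for (x, y) = (27, 43).
LHS: y^2 = 43^2 mod 47 = 16
RHS: x^3 + 22 x + 43 = 27^3 + 22*27 + 43 mod 47 = 16
LHS = RHS

Yes, on the curve


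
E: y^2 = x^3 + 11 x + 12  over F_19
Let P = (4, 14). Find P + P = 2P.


Doubling: s = (3 x1^2 + a) / (2 y1)
s = (3*4^2 + 11) / (2*14) mod 19 = 15
x3 = s^2 - 2 x1 mod 19 = 15^2 - 2*4 = 8
y3 = s (x1 - x3) - y1 mod 19 = 15 * (4 - 8) - 14 = 2

2P = (8, 2)


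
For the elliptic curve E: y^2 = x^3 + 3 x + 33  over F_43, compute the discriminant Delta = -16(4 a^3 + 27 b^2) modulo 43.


4 a^3 + 27 b^2 = 4*3^3 + 27*33^2 = 108 + 29403 = 29511
Delta = -16 * (29511) = -472176
Delta mod 43 = 7

Delta = 7 (mod 43)


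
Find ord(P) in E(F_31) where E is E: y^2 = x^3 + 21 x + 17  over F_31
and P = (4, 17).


Compute successive multiples of P until we hit O:
  1P = (4, 17)
  2P = (25, 27)
  3P = (3, 13)
  4P = (9, 25)
  5P = (28, 19)
  6P = (13, 21)
  7P = (23, 9)
  8P = (1, 16)
  ... (continuing to 33P)
  33P = O

ord(P) = 33


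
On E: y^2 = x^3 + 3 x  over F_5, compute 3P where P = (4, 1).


k = 3 = 11_2 (binary, LSB first: 11)
Double-and-add from P = (4, 1):
  bit 0 = 1: acc = O + (4, 1) = (4, 1)
  bit 1 = 1: acc = (4, 1) + (1, 3) = (1, 2)

3P = (1, 2)


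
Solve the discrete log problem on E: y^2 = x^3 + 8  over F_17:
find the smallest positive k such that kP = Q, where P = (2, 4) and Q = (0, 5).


Enumerate multiples of P until we hit Q = (0, 5):
  1P = (2, 4)
  2P = (11, 8)
  3P = (0, 12)
  4P = (14, 10)
  5P = (14, 7)
  6P = (0, 5)
Match found at i = 6.

k = 6


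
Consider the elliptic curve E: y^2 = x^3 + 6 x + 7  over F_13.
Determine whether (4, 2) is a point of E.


Check whether y^2 = x^3 + 6 x + 7 (mod 13) for (x, y) = (4, 2).
LHS: y^2 = 2^2 mod 13 = 4
RHS: x^3 + 6 x + 7 = 4^3 + 6*4 + 7 mod 13 = 4
LHS = RHS

Yes, on the curve


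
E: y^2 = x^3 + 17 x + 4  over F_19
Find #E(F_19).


For each x in F_19, count y with y^2 = x^3 + 17 x + 4 mod 19:
  x = 0: RHS = 4, y in [2, 17]  -> 2 point(s)
  x = 3: RHS = 6, y in [5, 14]  -> 2 point(s)
  x = 5: RHS = 5, y in [9, 10]  -> 2 point(s)
  x = 8: RHS = 6, y in [5, 14]  -> 2 point(s)
  x = 12: RHS = 17, y in [6, 13]  -> 2 point(s)
  x = 13: RHS = 9, y in [3, 16]  -> 2 point(s)
  x = 15: RHS = 5, y in [9, 10]  -> 2 point(s)
  x = 17: RHS = 0, y in [0]  -> 1 point(s)
  x = 18: RHS = 5, y in [9, 10]  -> 2 point(s)
Affine points: 17. Add the point at infinity: total = 18.

#E(F_19) = 18


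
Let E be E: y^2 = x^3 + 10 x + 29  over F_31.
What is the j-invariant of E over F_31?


Delta = -16(4 a^3 + 27 b^2) mod 31 = 23
-1728 * (4 a)^3 = -1728 * (4*10)^3 mod 31 = 4
j = 4 * 23^(-1) mod 31 = 15

j = 15 (mod 31)


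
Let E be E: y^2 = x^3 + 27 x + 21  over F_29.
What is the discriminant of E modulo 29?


4 a^3 + 27 b^2 = 4*27^3 + 27*21^2 = 78732 + 11907 = 90639
Delta = -16 * (90639) = -1450224
Delta mod 29 = 8

Delta = 8 (mod 29)


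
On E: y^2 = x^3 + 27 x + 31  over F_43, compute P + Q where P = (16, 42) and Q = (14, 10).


P != Q, so use the chord formula.
s = (y2 - y1) / (x2 - x1) = (11) / (41) mod 43 = 16
x3 = s^2 - x1 - x2 mod 43 = 16^2 - 16 - 14 = 11
y3 = s (x1 - x3) - y1 mod 43 = 16 * (16 - 11) - 42 = 38

P + Q = (11, 38)


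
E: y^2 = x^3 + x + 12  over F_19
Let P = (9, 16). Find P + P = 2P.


Doubling: s = (3 x1^2 + a) / (2 y1)
s = (3*9^2 + 1) / (2*16) mod 19 = 10
x3 = s^2 - 2 x1 mod 19 = 10^2 - 2*9 = 6
y3 = s (x1 - x3) - y1 mod 19 = 10 * (9 - 6) - 16 = 14

2P = (6, 14)


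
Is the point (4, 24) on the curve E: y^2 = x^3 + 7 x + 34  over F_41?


Check whether y^2 = x^3 + 7 x + 34 (mod 41) for (x, y) = (4, 24).
LHS: y^2 = 24^2 mod 41 = 2
RHS: x^3 + 7 x + 34 = 4^3 + 7*4 + 34 mod 41 = 3
LHS != RHS

No, not on the curve


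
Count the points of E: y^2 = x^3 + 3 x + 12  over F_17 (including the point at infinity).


For each x in F_17, count y with y^2 = x^3 + 3 x + 12 mod 17:
  x = 1: RHS = 16, y in [4, 13]  -> 2 point(s)
  x = 2: RHS = 9, y in [3, 14]  -> 2 point(s)
  x = 5: RHS = 16, y in [4, 13]  -> 2 point(s)
  x = 6: RHS = 8, y in [5, 12]  -> 2 point(s)
  x = 7: RHS = 2, y in [6, 11]  -> 2 point(s)
  x = 8: RHS = 4, y in [2, 15]  -> 2 point(s)
  x = 11: RHS = 16, y in [4, 13]  -> 2 point(s)
  x = 12: RHS = 8, y in [5, 12]  -> 2 point(s)
  x = 13: RHS = 4, y in [2, 15]  -> 2 point(s)
  x = 15: RHS = 15, y in [7, 10]  -> 2 point(s)
  x = 16: RHS = 8, y in [5, 12]  -> 2 point(s)
Affine points: 22. Add the point at infinity: total = 23.

#E(F_17) = 23


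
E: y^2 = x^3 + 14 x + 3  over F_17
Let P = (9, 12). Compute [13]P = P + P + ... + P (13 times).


k = 13 = 1101_2 (binary, LSB first: 1011)
Double-and-add from P = (9, 12):
  bit 0 = 1: acc = O + (9, 12) = (9, 12)
  bit 1 = 0: acc unchanged = (9, 12)
  bit 2 = 1: acc = (9, 12) + (10, 2) = (13, 11)
  bit 3 = 1: acc = (13, 11) + (1, 16) = (4, 15)

13P = (4, 15)


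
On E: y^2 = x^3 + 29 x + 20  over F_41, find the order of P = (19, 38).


Compute successive multiples of P until we hit O:
  1P = (19, 38)
  2P = (39, 6)
  3P = (20, 21)
  4P = (4, 35)
  5P = (0, 15)
  6P = (2, 2)
  7P = (12, 13)
  8P = (1, 38)
  ... (continuing to 42P)
  42P = O

ord(P) = 42


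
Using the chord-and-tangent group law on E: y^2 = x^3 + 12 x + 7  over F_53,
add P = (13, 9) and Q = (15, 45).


P != Q, so use the chord formula.
s = (y2 - y1) / (x2 - x1) = (36) / (2) mod 53 = 18
x3 = s^2 - x1 - x2 mod 53 = 18^2 - 13 - 15 = 31
y3 = s (x1 - x3) - y1 mod 53 = 18 * (13 - 31) - 9 = 38

P + Q = (31, 38)


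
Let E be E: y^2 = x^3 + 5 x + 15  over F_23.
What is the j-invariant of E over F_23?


Delta = -16(4 a^3 + 27 b^2) mod 23 = 2
-1728 * (4 a)^3 = -1728 * (4*5)^3 mod 23 = 12
j = 12 * 2^(-1) mod 23 = 6

j = 6 (mod 23)


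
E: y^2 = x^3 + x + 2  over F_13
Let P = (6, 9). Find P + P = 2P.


Doubling: s = (3 x1^2 + a) / (2 y1)
s = (3*6^2 + 1) / (2*9) mod 13 = 1
x3 = s^2 - 2 x1 mod 13 = 1^2 - 2*6 = 2
y3 = s (x1 - x3) - y1 mod 13 = 1 * (6 - 2) - 9 = 8

2P = (2, 8)


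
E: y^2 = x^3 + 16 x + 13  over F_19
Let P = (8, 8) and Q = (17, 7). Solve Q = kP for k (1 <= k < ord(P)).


Enumerate multiples of P until we hit Q = (17, 7):
  1P = (8, 8)
  2P = (1, 7)
  3P = (17, 7)
Match found at i = 3.

k = 3


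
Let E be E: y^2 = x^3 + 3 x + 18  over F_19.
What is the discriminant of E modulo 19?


4 a^3 + 27 b^2 = 4*3^3 + 27*18^2 = 108 + 8748 = 8856
Delta = -16 * (8856) = -141696
Delta mod 19 = 6

Delta = 6 (mod 19)


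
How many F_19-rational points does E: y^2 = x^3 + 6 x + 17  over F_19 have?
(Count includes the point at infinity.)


For each x in F_19, count y with y^2 = x^3 + 6 x + 17 mod 19:
  x = 0: RHS = 17, y in [6, 13]  -> 2 point(s)
  x = 1: RHS = 5, y in [9, 10]  -> 2 point(s)
  x = 3: RHS = 5, y in [9, 10]  -> 2 point(s)
  x = 5: RHS = 1, y in [1, 18]  -> 2 point(s)
  x = 8: RHS = 7, y in [8, 11]  -> 2 point(s)
  x = 15: RHS = 5, y in [9, 10]  -> 2 point(s)
  x = 17: RHS = 16, y in [4, 15]  -> 2 point(s)
Affine points: 14. Add the point at infinity: total = 15.

#E(F_19) = 15


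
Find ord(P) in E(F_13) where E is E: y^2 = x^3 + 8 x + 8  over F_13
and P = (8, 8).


Compute successive multiples of P until we hit O:
  1P = (8, 8)
  2P = (7, 11)
  3P = (7, 2)
  4P = (8, 5)
  5P = O

ord(P) = 5


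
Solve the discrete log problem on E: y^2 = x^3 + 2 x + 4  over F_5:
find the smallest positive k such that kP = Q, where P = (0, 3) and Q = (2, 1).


Enumerate multiples of P until we hit Q = (2, 1):
  1P = (0, 3)
  2P = (4, 4)
  3P = (2, 4)
  4P = (2, 1)
Match found at i = 4.

k = 4


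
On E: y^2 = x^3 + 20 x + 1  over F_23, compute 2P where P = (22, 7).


Doubling: s = (3 x1^2 + a) / (2 y1)
s = (3*22^2 + 20) / (2*7) mod 23 = 0
x3 = s^2 - 2 x1 mod 23 = 0^2 - 2*22 = 2
y3 = s (x1 - x3) - y1 mod 23 = 0 * (22 - 2) - 7 = 16

2P = (2, 16)


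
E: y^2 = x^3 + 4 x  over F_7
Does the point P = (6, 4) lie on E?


Check whether y^2 = x^3 + 4 x + 0 (mod 7) for (x, y) = (6, 4).
LHS: y^2 = 4^2 mod 7 = 2
RHS: x^3 + 4 x + 0 = 6^3 + 4*6 + 0 mod 7 = 2
LHS = RHS

Yes, on the curve


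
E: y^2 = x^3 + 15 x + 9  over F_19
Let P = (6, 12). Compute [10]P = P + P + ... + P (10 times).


k = 10 = 1010_2 (binary, LSB first: 0101)
Double-and-add from P = (6, 12):
  bit 0 = 0: acc unchanged = O
  bit 1 = 1: acc = O + (11, 17) = (11, 17)
  bit 2 = 0: acc unchanged = (11, 17)
  bit 3 = 1: acc = (11, 17) + (2, 3) = (11, 2)

10P = (11, 2)


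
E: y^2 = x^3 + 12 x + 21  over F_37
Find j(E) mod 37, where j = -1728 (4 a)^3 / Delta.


Delta = -16(4 a^3 + 27 b^2) mod 37 = 2
-1728 * (4 a)^3 = -1728 * (4*12)^3 mod 37 = 26
j = 26 * 2^(-1) mod 37 = 13

j = 13 (mod 37)


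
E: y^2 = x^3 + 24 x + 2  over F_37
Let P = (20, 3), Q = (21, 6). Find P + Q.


P != Q, so use the chord formula.
s = (y2 - y1) / (x2 - x1) = (3) / (1) mod 37 = 3
x3 = s^2 - x1 - x2 mod 37 = 3^2 - 20 - 21 = 5
y3 = s (x1 - x3) - y1 mod 37 = 3 * (20 - 5) - 3 = 5

P + Q = (5, 5)


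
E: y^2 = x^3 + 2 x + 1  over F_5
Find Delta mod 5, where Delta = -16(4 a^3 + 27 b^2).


4 a^3 + 27 b^2 = 4*2^3 + 27*1^2 = 32 + 27 = 59
Delta = -16 * (59) = -944
Delta mod 5 = 1

Delta = 1 (mod 5)


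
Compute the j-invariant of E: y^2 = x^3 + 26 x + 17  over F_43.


Delta = -16(4 a^3 + 27 b^2) mod 43 = 40
-1728 * (4 a)^3 = -1728 * (4*26)^3 mod 43 = 42
j = 42 * 40^(-1) mod 43 = 29

j = 29 (mod 43)


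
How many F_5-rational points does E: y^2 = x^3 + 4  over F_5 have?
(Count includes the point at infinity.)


For each x in F_5, count y with y^2 = x^3 + 0 x + 4 mod 5:
  x = 0: RHS = 4, y in [2, 3]  -> 2 point(s)
  x = 1: RHS = 0, y in [0]  -> 1 point(s)
  x = 3: RHS = 1, y in [1, 4]  -> 2 point(s)
Affine points: 5. Add the point at infinity: total = 6.

#E(F_5) = 6


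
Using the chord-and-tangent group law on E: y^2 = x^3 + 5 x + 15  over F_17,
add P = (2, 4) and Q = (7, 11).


P != Q, so use the chord formula.
s = (y2 - y1) / (x2 - x1) = (7) / (5) mod 17 = 15
x3 = s^2 - x1 - x2 mod 17 = 15^2 - 2 - 7 = 12
y3 = s (x1 - x3) - y1 mod 17 = 15 * (2 - 12) - 4 = 16

P + Q = (12, 16)


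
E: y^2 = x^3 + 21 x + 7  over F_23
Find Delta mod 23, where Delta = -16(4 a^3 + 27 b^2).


4 a^3 + 27 b^2 = 4*21^3 + 27*7^2 = 37044 + 1323 = 38367
Delta = -16 * (38367) = -613872
Delta mod 23 = 21

Delta = 21 (mod 23)


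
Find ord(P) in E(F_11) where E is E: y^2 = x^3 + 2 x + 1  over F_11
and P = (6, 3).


Compute successive multiples of P until we hit O:
  1P = (6, 3)
  2P = (10, 8)
  3P = (0, 10)
  4P = (3, 10)
  5P = (5, 2)
  6P = (1, 2)
  7P = (8, 1)
  8P = (9, 0)
  ... (continuing to 16P)
  16P = O

ord(P) = 16


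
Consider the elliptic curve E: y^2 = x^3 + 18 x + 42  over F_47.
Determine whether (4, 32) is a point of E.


Check whether y^2 = x^3 + 18 x + 42 (mod 47) for (x, y) = (4, 32).
LHS: y^2 = 32^2 mod 47 = 37
RHS: x^3 + 18 x + 42 = 4^3 + 18*4 + 42 mod 47 = 37
LHS = RHS

Yes, on the curve


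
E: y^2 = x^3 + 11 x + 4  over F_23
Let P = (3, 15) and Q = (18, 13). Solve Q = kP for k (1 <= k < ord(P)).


Enumerate multiples of P until we hit Q = (18, 13):
  1P = (3, 15)
  2P = (0, 21)
  3P = (1, 4)
  4P = (9, 21)
  5P = (12, 22)
  6P = (14, 2)
  7P = (15, 18)
  8P = (18, 10)
  9P = (20, 6)
  10P = (8, 12)
  11P = (5, 0)
  12P = (8, 11)
  13P = (20, 17)
  14P = (18, 13)
Match found at i = 14.

k = 14


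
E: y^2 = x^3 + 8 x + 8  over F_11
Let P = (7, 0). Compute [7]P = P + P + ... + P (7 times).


k = 7 = 111_2 (binary, LSB first: 111)
Double-and-add from P = (7, 0):
  bit 0 = 1: acc = O + (7, 0) = (7, 0)
  bit 1 = 1: acc = (7, 0) + O = (7, 0)
  bit 2 = 1: acc = (7, 0) + O = (7, 0)

7P = (7, 0)


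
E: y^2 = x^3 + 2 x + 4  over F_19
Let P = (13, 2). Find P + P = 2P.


Doubling: s = (3 x1^2 + a) / (2 y1)
s = (3*13^2 + 2) / (2*2) mod 19 = 18
x3 = s^2 - 2 x1 mod 19 = 18^2 - 2*13 = 13
y3 = s (x1 - x3) - y1 mod 19 = 18 * (13 - 13) - 2 = 17

2P = (13, 17)


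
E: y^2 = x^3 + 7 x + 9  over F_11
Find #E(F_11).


For each x in F_11, count y with y^2 = x^3 + 7 x + 9 mod 11:
  x = 0: RHS = 9, y in [3, 8]  -> 2 point(s)
  x = 2: RHS = 9, y in [3, 8]  -> 2 point(s)
  x = 5: RHS = 4, y in [2, 9]  -> 2 point(s)
  x = 6: RHS = 3, y in [5, 6]  -> 2 point(s)
  x = 7: RHS = 5, y in [4, 7]  -> 2 point(s)
  x = 8: RHS = 5, y in [4, 7]  -> 2 point(s)
  x = 9: RHS = 9, y in [3, 8]  -> 2 point(s)
  x = 10: RHS = 1, y in [1, 10]  -> 2 point(s)
Affine points: 16. Add the point at infinity: total = 17.

#E(F_11) = 17


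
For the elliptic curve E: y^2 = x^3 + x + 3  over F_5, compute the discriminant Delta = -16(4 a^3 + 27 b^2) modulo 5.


4 a^3 + 27 b^2 = 4*1^3 + 27*3^2 = 4 + 243 = 247
Delta = -16 * (247) = -3952
Delta mod 5 = 3

Delta = 3 (mod 5)


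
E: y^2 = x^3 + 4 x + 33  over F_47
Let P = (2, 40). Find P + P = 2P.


Doubling: s = (3 x1^2 + a) / (2 y1)
s = (3*2^2 + 4) / (2*40) mod 47 = 19
x3 = s^2 - 2 x1 mod 47 = 19^2 - 2*2 = 28
y3 = s (x1 - x3) - y1 mod 47 = 19 * (2 - 28) - 40 = 30

2P = (28, 30)


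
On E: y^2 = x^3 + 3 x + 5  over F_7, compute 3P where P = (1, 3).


k = 3 = 11_2 (binary, LSB first: 11)
Double-and-add from P = (1, 3):
  bit 0 = 1: acc = O + (1, 3) = (1, 3)
  bit 1 = 1: acc = (1, 3) + (6, 6) = (4, 5)

3P = (4, 5)


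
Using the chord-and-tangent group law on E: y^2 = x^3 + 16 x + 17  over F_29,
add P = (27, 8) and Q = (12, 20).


P != Q, so use the chord formula.
s = (y2 - y1) / (x2 - x1) = (12) / (14) mod 29 = 5
x3 = s^2 - x1 - x2 mod 29 = 5^2 - 27 - 12 = 15
y3 = s (x1 - x3) - y1 mod 29 = 5 * (27 - 15) - 8 = 23

P + Q = (15, 23)


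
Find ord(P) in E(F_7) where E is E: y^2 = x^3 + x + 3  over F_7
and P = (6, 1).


Compute successive multiples of P until we hit O:
  1P = (6, 1)
  2P = (6, 6)
  3P = O

ord(P) = 3


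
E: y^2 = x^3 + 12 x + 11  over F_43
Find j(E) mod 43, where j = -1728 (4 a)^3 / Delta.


Delta = -16(4 a^3 + 27 b^2) mod 43 = 20
-1728 * (4 a)^3 = -1728 * (4*12)^3 mod 43 = 32
j = 32 * 20^(-1) mod 43 = 36

j = 36 (mod 43)


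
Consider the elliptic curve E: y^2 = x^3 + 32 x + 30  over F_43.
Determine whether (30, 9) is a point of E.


Check whether y^2 = x^3 + 32 x + 30 (mod 43) for (x, y) = (30, 9).
LHS: y^2 = 9^2 mod 43 = 38
RHS: x^3 + 32 x + 30 = 30^3 + 32*30 + 30 mod 43 = 40
LHS != RHS

No, not on the curve


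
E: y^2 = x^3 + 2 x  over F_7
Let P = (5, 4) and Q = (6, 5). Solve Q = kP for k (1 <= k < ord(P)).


Enumerate multiples of P until we hit Q = (6, 5):
  1P = (5, 4)
  2P = (4, 3)
  3P = (6, 2)
  4P = (0, 0)
  5P = (6, 5)
Match found at i = 5.

k = 5


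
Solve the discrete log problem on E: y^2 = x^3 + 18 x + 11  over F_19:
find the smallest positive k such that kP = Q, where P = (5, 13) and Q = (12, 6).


Enumerate multiples of P until we hit Q = (12, 6):
  1P = (5, 13)
  2P = (18, 7)
  3P = (16, 14)
  4P = (9, 16)
  5P = (2, 13)
  6P = (12, 6)
Match found at i = 6.

k = 6


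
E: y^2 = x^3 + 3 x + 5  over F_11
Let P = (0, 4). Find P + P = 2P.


Doubling: s = (3 x1^2 + a) / (2 y1)
s = (3*0^2 + 3) / (2*4) mod 11 = 10
x3 = s^2 - 2 x1 mod 11 = 10^2 - 2*0 = 1
y3 = s (x1 - x3) - y1 mod 11 = 10 * (0 - 1) - 4 = 8

2P = (1, 8)


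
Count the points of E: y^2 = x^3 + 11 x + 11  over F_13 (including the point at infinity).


For each x in F_13, count y with y^2 = x^3 + 11 x + 11 mod 13:
  x = 1: RHS = 10, y in [6, 7]  -> 2 point(s)
  x = 5: RHS = 9, y in [3, 10]  -> 2 point(s)
  x = 8: RHS = 0, y in [0]  -> 1 point(s)
  x = 10: RHS = 3, y in [4, 9]  -> 2 point(s)
  x = 12: RHS = 12, y in [5, 8]  -> 2 point(s)
Affine points: 9. Add the point at infinity: total = 10.

#E(F_13) = 10


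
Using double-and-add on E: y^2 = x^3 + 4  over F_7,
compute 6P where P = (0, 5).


k = 6 = 110_2 (binary, LSB first: 011)
Double-and-add from P = (0, 5):
  bit 0 = 0: acc unchanged = O
  bit 1 = 1: acc = O + (0, 2) = (0, 2)
  bit 2 = 1: acc = (0, 2) + (0, 5) = O

6P = O


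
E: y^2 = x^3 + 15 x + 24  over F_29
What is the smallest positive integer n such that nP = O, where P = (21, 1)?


Compute successive multiples of P until we hit O:
  1P = (21, 1)
  2P = (20, 1)
  3P = (17, 28)
  4P = (13, 3)
  5P = (15, 12)
  6P = (2, 27)
  7P = (0, 13)
  8P = (3, 26)
  ... (continuing to 25P)
  25P = O

ord(P) = 25


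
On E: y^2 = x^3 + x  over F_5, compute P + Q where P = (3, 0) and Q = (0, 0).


P != Q, so use the chord formula.
s = (y2 - y1) / (x2 - x1) = (0) / (2) mod 5 = 0
x3 = s^2 - x1 - x2 mod 5 = 0^2 - 3 - 0 = 2
y3 = s (x1 - x3) - y1 mod 5 = 0 * (3 - 2) - 0 = 0

P + Q = (2, 0)


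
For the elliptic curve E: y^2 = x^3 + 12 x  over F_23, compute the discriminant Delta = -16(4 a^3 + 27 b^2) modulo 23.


4 a^3 + 27 b^2 = 4*12^3 + 27*0^2 = 6912 + 0 = 6912
Delta = -16 * (6912) = -110592
Delta mod 23 = 15

Delta = 15 (mod 23)


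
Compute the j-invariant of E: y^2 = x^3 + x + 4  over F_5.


Delta = -16(4 a^3 + 27 b^2) mod 5 = 4
-1728 * (4 a)^3 = -1728 * (4*1)^3 mod 5 = 3
j = 3 * 4^(-1) mod 5 = 2

j = 2 (mod 5)


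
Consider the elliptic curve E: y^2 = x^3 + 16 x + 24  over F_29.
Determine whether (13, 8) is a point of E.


Check whether y^2 = x^3 + 16 x + 24 (mod 29) for (x, y) = (13, 8).
LHS: y^2 = 8^2 mod 29 = 6
RHS: x^3 + 16 x + 24 = 13^3 + 16*13 + 24 mod 29 = 22
LHS != RHS

No, not on the curve


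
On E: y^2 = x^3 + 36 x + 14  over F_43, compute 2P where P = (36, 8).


Doubling: s = (3 x1^2 + a) / (2 y1)
s = (3*36^2 + 36) / (2*8) mod 43 = 41
x3 = s^2 - 2 x1 mod 43 = 41^2 - 2*36 = 18
y3 = s (x1 - x3) - y1 mod 43 = 41 * (36 - 18) - 8 = 42

2P = (18, 42)


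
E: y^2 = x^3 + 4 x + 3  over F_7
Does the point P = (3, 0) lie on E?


Check whether y^2 = x^3 + 4 x + 3 (mod 7) for (x, y) = (3, 0).
LHS: y^2 = 0^2 mod 7 = 0
RHS: x^3 + 4 x + 3 = 3^3 + 4*3 + 3 mod 7 = 0
LHS = RHS

Yes, on the curve


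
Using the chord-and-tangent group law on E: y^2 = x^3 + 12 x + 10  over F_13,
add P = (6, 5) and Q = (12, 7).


P != Q, so use the chord formula.
s = (y2 - y1) / (x2 - x1) = (2) / (6) mod 13 = 9
x3 = s^2 - x1 - x2 mod 13 = 9^2 - 6 - 12 = 11
y3 = s (x1 - x3) - y1 mod 13 = 9 * (6 - 11) - 5 = 2

P + Q = (11, 2)


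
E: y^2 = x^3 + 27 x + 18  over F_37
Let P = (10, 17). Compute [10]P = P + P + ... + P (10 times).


k = 10 = 1010_2 (binary, LSB first: 0101)
Double-and-add from P = (10, 17):
  bit 0 = 0: acc unchanged = O
  bit 1 = 1: acc = O + (21, 35) = (21, 35)
  bit 2 = 0: acc unchanged = (21, 35)
  bit 3 = 1: acc = (21, 35) + (22, 7) = (1, 34)

10P = (1, 34)


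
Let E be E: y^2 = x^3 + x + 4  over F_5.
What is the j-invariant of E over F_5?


Delta = -16(4 a^3 + 27 b^2) mod 5 = 4
-1728 * (4 a)^3 = -1728 * (4*1)^3 mod 5 = 3
j = 3 * 4^(-1) mod 5 = 2

j = 2 (mod 5)


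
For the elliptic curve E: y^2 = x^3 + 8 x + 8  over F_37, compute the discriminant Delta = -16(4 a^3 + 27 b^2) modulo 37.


4 a^3 + 27 b^2 = 4*8^3 + 27*8^2 = 2048 + 1728 = 3776
Delta = -16 * (3776) = -60416
Delta mod 37 = 5

Delta = 5 (mod 37)


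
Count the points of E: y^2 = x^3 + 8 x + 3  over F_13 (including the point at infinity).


For each x in F_13, count y with y^2 = x^3 + 8 x + 3 mod 13:
  x = 0: RHS = 3, y in [4, 9]  -> 2 point(s)
  x = 1: RHS = 12, y in [5, 8]  -> 2 point(s)
  x = 2: RHS = 1, y in [1, 12]  -> 2 point(s)
  x = 5: RHS = 12, y in [5, 8]  -> 2 point(s)
  x = 7: RHS = 12, y in [5, 8]  -> 2 point(s)
  x = 10: RHS = 4, y in [2, 11]  -> 2 point(s)
Affine points: 12. Add the point at infinity: total = 13.

#E(F_13) = 13


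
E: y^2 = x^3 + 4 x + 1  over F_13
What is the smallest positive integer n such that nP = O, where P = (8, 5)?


Compute successive multiples of P until we hit O:
  1P = (8, 5)
  2P = (0, 1)
  3P = (2, 11)
  4P = (4, 4)
  5P = (10, 1)
  6P = (12, 3)
  7P = (3, 12)
  8P = (5, 9)
  ... (continuing to 19P)
  19P = O

ord(P) = 19


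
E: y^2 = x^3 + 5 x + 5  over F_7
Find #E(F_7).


For each x in F_7, count y with y^2 = x^3 + 5 x + 5 mod 7:
  x = 1: RHS = 4, y in [2, 5]  -> 2 point(s)
  x = 2: RHS = 2, y in [3, 4]  -> 2 point(s)
  x = 5: RHS = 1, y in [1, 6]  -> 2 point(s)
Affine points: 6. Add the point at infinity: total = 7.

#E(F_7) = 7


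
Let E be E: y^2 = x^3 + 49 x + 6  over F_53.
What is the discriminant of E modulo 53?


4 a^3 + 27 b^2 = 4*49^3 + 27*6^2 = 470596 + 972 = 471568
Delta = -16 * (471568) = -7545088
Delta mod 53 = 45

Delta = 45 (mod 53)


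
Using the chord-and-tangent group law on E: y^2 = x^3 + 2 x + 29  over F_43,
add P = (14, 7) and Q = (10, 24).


P != Q, so use the chord formula.
s = (y2 - y1) / (x2 - x1) = (17) / (39) mod 43 = 28
x3 = s^2 - x1 - x2 mod 43 = 28^2 - 14 - 10 = 29
y3 = s (x1 - x3) - y1 mod 43 = 28 * (14 - 29) - 7 = 3

P + Q = (29, 3)


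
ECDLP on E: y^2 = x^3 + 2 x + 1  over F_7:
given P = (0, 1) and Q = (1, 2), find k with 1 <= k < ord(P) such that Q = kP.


Enumerate multiples of P until we hit Q = (1, 2):
  1P = (0, 1)
  2P = (1, 5)
  3P = (1, 2)
Match found at i = 3.

k = 3


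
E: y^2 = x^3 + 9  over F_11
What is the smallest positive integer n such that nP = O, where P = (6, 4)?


Compute successive multiples of P until we hit O:
  1P = (6, 4)
  2P = (8, 2)
  3P = (9, 10)
  4P = (0, 8)
  5P = (3, 5)
  6P = (7, 0)
  7P = (3, 6)
  8P = (0, 3)
  ... (continuing to 12P)
  12P = O

ord(P) = 12


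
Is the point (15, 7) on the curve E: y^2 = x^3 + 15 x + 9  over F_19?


Check whether y^2 = x^3 + 15 x + 9 (mod 19) for (x, y) = (15, 7).
LHS: y^2 = 7^2 mod 19 = 11
RHS: x^3 + 15 x + 9 = 15^3 + 15*15 + 9 mod 19 = 18
LHS != RHS

No, not on the curve


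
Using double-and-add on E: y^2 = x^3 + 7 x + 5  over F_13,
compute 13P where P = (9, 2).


k = 13 = 1101_2 (binary, LSB first: 1011)
Double-and-add from P = (9, 2):
  bit 0 = 1: acc = O + (9, 2) = (9, 2)
  bit 1 = 0: acc unchanged = (9, 2)
  bit 2 = 1: acc = (9, 2) + (5, 3) = (8, 1)
  bit 3 = 1: acc = (8, 1) + (2, 12) = (6, 4)

13P = (6, 4)


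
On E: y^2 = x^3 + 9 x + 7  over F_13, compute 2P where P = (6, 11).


Doubling: s = (3 x1^2 + a) / (2 y1)
s = (3*6^2 + 9) / (2*11) mod 13 = 0
x3 = s^2 - 2 x1 mod 13 = 0^2 - 2*6 = 1
y3 = s (x1 - x3) - y1 mod 13 = 0 * (6 - 1) - 11 = 2

2P = (1, 2)


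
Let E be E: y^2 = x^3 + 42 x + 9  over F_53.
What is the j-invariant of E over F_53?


Delta = -16(4 a^3 + 27 b^2) mod 53 = 1
-1728 * (4 a)^3 = -1728 * (4*42)^3 mod 53 = 45
j = 45 * 1^(-1) mod 53 = 45

j = 45 (mod 53)


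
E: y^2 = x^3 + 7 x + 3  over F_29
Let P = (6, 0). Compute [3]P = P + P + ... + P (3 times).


k = 3 = 11_2 (binary, LSB first: 11)
Double-and-add from P = (6, 0):
  bit 0 = 1: acc = O + (6, 0) = (6, 0)
  bit 1 = 1: acc = (6, 0) + O = (6, 0)

3P = (6, 0)


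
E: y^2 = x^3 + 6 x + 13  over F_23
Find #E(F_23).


For each x in F_23, count y with y^2 = x^3 + 6 x + 13 mod 23:
  x = 0: RHS = 13, y in [6, 17]  -> 2 point(s)
  x = 3: RHS = 12, y in [9, 14]  -> 2 point(s)
  x = 4: RHS = 9, y in [3, 20]  -> 2 point(s)
  x = 6: RHS = 12, y in [9, 14]  -> 2 point(s)
  x = 14: RHS = 12, y in [9, 14]  -> 2 point(s)
  x = 21: RHS = 16, y in [4, 19]  -> 2 point(s)
  x = 22: RHS = 6, y in [11, 12]  -> 2 point(s)
Affine points: 14. Add the point at infinity: total = 15.

#E(F_23) = 15


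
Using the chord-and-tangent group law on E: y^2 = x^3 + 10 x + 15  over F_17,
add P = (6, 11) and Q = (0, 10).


P != Q, so use the chord formula.
s = (y2 - y1) / (x2 - x1) = (16) / (11) mod 17 = 3
x3 = s^2 - x1 - x2 mod 17 = 3^2 - 6 - 0 = 3
y3 = s (x1 - x3) - y1 mod 17 = 3 * (6 - 3) - 11 = 15

P + Q = (3, 15)


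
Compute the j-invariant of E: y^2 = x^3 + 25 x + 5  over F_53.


Delta = -16(4 a^3 + 27 b^2) mod 53 = 16
-1728 * (4 a)^3 = -1728 * (4*25)^3 mod 53 = 22
j = 22 * 16^(-1) mod 53 = 8

j = 8 (mod 53)


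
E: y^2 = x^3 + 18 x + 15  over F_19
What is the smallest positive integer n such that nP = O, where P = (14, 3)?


Compute successive multiples of P until we hit O:
  1P = (14, 3)
  2P = (8, 14)
  3P = (3, 18)
  4P = (7, 3)
  5P = (17, 16)
  6P = (11, 10)
  7P = (10, 13)
  8P = (6, 15)
  ... (continuing to 17P)
  17P = O

ord(P) = 17


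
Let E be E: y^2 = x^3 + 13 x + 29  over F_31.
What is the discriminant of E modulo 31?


4 a^3 + 27 b^2 = 4*13^3 + 27*29^2 = 8788 + 22707 = 31495
Delta = -16 * (31495) = -503920
Delta mod 31 = 16

Delta = 16 (mod 31)


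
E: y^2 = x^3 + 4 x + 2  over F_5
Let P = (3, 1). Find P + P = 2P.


Doubling: s = (3 x1^2 + a) / (2 y1)
s = (3*3^2 + 4) / (2*1) mod 5 = 3
x3 = s^2 - 2 x1 mod 5 = 3^2 - 2*3 = 3
y3 = s (x1 - x3) - y1 mod 5 = 3 * (3 - 3) - 1 = 4

2P = (3, 4)


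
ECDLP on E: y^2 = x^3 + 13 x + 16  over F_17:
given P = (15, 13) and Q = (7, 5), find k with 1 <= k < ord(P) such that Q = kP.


Enumerate multiples of P until we hit Q = (7, 5):
  1P = (15, 13)
  2P = (5, 11)
  3P = (12, 8)
  4P = (6, 2)
  5P = (4, 8)
  6P = (2, 13)
  7P = (0, 4)
  8P = (1, 9)
  9P = (16, 11)
  10P = (7, 5)
Match found at i = 10.

k = 10


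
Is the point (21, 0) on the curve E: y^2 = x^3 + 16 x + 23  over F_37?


Check whether y^2 = x^3 + 16 x + 23 (mod 37) for (x, y) = (21, 0).
LHS: y^2 = 0^2 mod 37 = 0
RHS: x^3 + 16 x + 23 = 21^3 + 16*21 + 23 mod 37 = 0
LHS = RHS

Yes, on the curve


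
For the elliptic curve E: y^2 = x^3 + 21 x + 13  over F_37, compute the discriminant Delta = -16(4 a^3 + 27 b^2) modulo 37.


4 a^3 + 27 b^2 = 4*21^3 + 27*13^2 = 37044 + 4563 = 41607
Delta = -16 * (41607) = -665712
Delta mod 37 = 29

Delta = 29 (mod 37)


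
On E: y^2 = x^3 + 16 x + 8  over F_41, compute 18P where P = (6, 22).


k = 18 = 10010_2 (binary, LSB first: 01001)
Double-and-add from P = (6, 22):
  bit 0 = 0: acc unchanged = O
  bit 1 = 1: acc = O + (20, 28) = (20, 28)
  bit 2 = 0: acc unchanged = (20, 28)
  bit 3 = 0: acc unchanged = (20, 28)
  bit 4 = 1: acc = (20, 28) + (25, 17) = (32, 23)

18P = (32, 23)


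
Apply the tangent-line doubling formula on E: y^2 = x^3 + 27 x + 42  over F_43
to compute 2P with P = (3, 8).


Doubling: s = (3 x1^2 + a) / (2 y1)
s = (3*3^2 + 27) / (2*8) mod 43 = 41
x3 = s^2 - 2 x1 mod 43 = 41^2 - 2*3 = 41
y3 = s (x1 - x3) - y1 mod 43 = 41 * (3 - 41) - 8 = 25

2P = (41, 25)


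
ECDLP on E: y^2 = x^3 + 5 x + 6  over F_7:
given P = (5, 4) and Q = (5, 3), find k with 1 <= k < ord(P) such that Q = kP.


Enumerate multiples of P until we hit Q = (5, 3):
  1P = (5, 4)
  2P = (6, 0)
  3P = (5, 3)
Match found at i = 3.

k = 3


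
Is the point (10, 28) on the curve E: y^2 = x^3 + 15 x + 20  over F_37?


Check whether y^2 = x^3 + 15 x + 20 (mod 37) for (x, y) = (10, 28).
LHS: y^2 = 28^2 mod 37 = 7
RHS: x^3 + 15 x + 20 = 10^3 + 15*10 + 20 mod 37 = 23
LHS != RHS

No, not on the curve


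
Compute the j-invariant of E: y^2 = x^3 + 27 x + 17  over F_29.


Delta = -16(4 a^3 + 27 b^2) mod 29 = 16
-1728 * (4 a)^3 = -1728 * (4*27)^3 mod 29 = 4
j = 4 * 16^(-1) mod 29 = 22

j = 22 (mod 29)
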